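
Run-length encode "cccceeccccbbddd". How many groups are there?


Input: cccceeccccbbddd
Scanning for consecutive runs:
  Group 1: 'c' x 4 (positions 0-3)
  Group 2: 'e' x 2 (positions 4-5)
  Group 3: 'c' x 4 (positions 6-9)
  Group 4: 'b' x 2 (positions 10-11)
  Group 5: 'd' x 3 (positions 12-14)
Total groups: 5

5


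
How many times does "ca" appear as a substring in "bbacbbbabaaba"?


Searching for "ca" in "bbacbbbabaaba"
Scanning each position:
  Position 0: "bb" => no
  Position 1: "ba" => no
  Position 2: "ac" => no
  Position 3: "cb" => no
  Position 4: "bb" => no
  Position 5: "bb" => no
  Position 6: "ba" => no
  Position 7: "ab" => no
  Position 8: "ba" => no
  Position 9: "aa" => no
  Position 10: "ab" => no
  Position 11: "ba" => no
Total occurrences: 0

0


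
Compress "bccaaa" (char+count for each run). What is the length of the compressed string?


Input: bccaaa
Runs:
  'b' x 1 => "b1"
  'c' x 2 => "c2"
  'a' x 3 => "a3"
Compressed: "b1c2a3"
Compressed length: 6

6


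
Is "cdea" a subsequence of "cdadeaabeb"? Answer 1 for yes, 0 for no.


Check if "cdea" is a subsequence of "cdadeaabeb"
Greedy scan:
  Position 0 ('c'): matches sub[0] = 'c'
  Position 1 ('d'): matches sub[1] = 'd'
  Position 2 ('a'): no match needed
  Position 3 ('d'): no match needed
  Position 4 ('e'): matches sub[2] = 'e'
  Position 5 ('a'): matches sub[3] = 'a'
  Position 6 ('a'): no match needed
  Position 7 ('b'): no match needed
  Position 8 ('e'): no match needed
  Position 9 ('b'): no match needed
All 4 characters matched => is a subsequence

1


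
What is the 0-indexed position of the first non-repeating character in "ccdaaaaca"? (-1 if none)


Input: ccdaaaaca
Character frequencies:
  'a': 5
  'c': 3
  'd': 1
Scanning left to right for freq == 1:
  Position 0 ('c'): freq=3, skip
  Position 1 ('c'): freq=3, skip
  Position 2 ('d'): unique! => answer = 2

2


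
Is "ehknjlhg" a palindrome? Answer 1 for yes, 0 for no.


Input: ehknjlhg
Reversed: ghljnkhe
  Compare pos 0 ('e') with pos 7 ('g'): MISMATCH
  Compare pos 1 ('h') with pos 6 ('h'): match
  Compare pos 2 ('k') with pos 5 ('l'): MISMATCH
  Compare pos 3 ('n') with pos 4 ('j'): MISMATCH
Result: not a palindrome

0


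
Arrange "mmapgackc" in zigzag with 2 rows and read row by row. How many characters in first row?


Zigzag "mmapgackc" into 2 rows:
Placing characters:
  'm' => row 0
  'm' => row 1
  'a' => row 0
  'p' => row 1
  'g' => row 0
  'a' => row 1
  'c' => row 0
  'k' => row 1
  'c' => row 0
Rows:
  Row 0: "magcc"
  Row 1: "mpak"
First row length: 5

5


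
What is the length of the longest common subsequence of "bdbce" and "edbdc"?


LCS of "bdbce" and "edbdc"
DP table:
           e    d    b    d    c
      0    0    0    0    0    0
  b   0    0    0    1    1    1
  d   0    0    1    1    2    2
  b   0    0    1    2    2    2
  c   0    0    1    2    2    3
  e   0    1    1    2    2    3
LCS length = dp[5][5] = 3

3


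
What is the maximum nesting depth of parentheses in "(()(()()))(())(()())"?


Input: "(()(()()))(())(()())"
Tracking depth:
  Position 0 '(': depth becomes 1
  Position 1 '(': depth becomes 2
  Position 2 ')': depth becomes 1
  Position 3 '(': depth becomes 2
  Position 4 '(': depth becomes 3
  Position 5 ')': depth becomes 2
  Position 6 '(': depth becomes 3
  Position 7 ')': depth becomes 2
  Position 8 ')': depth becomes 1
  Position 9 ')': depth becomes 0
  Position 10 '(': depth becomes 1
  Position 11 '(': depth becomes 2
  Position 12 ')': depth becomes 1
  Position 13 ')': depth becomes 0
  Position 14 '(': depth becomes 1
  Position 15 '(': depth becomes 2
  Position 16 ')': depth becomes 1
  Position 17 '(': depth becomes 2
  Position 18 ')': depth becomes 1
  Position 19 ')': depth becomes 0
Maximum depth reached: 3

3


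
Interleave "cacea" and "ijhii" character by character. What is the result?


Interleaving "cacea" and "ijhii":
  Position 0: 'c' from first, 'i' from second => "ci"
  Position 1: 'a' from first, 'j' from second => "aj"
  Position 2: 'c' from first, 'h' from second => "ch"
  Position 3: 'e' from first, 'i' from second => "ei"
  Position 4: 'a' from first, 'i' from second => "ai"
Result: ciajcheiai

ciajcheiai


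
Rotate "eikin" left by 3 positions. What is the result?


Input: "eikin", rotate left by 3
First 3 characters: "eik"
Remaining characters: "in"
Concatenate remaining + first: "in" + "eik" = "ineik"

ineik


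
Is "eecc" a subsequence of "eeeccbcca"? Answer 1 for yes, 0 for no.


Check if "eecc" is a subsequence of "eeeccbcca"
Greedy scan:
  Position 0 ('e'): matches sub[0] = 'e'
  Position 1 ('e'): matches sub[1] = 'e'
  Position 2 ('e'): no match needed
  Position 3 ('c'): matches sub[2] = 'c'
  Position 4 ('c'): matches sub[3] = 'c'
  Position 5 ('b'): no match needed
  Position 6 ('c'): no match needed
  Position 7 ('c'): no match needed
  Position 8 ('a'): no match needed
All 4 characters matched => is a subsequence

1


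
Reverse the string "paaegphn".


Input: paaegphn
Reading characters right to left:
  Position 7: 'n'
  Position 6: 'h'
  Position 5: 'p'
  Position 4: 'g'
  Position 3: 'e'
  Position 2: 'a'
  Position 1: 'a'
  Position 0: 'p'
Reversed: nhpgeaap

nhpgeaap


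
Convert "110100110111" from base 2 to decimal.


Input: "110100110111" in base 2
Positional expansion:
  Digit '1' (value 1) x 2^11 = 2048
  Digit '1' (value 1) x 2^10 = 1024
  Digit '0' (value 0) x 2^9 = 0
  Digit '1' (value 1) x 2^8 = 256
  Digit '0' (value 0) x 2^7 = 0
  Digit '0' (value 0) x 2^6 = 0
  Digit '1' (value 1) x 2^5 = 32
  Digit '1' (value 1) x 2^4 = 16
  Digit '0' (value 0) x 2^3 = 0
  Digit '1' (value 1) x 2^2 = 4
  Digit '1' (value 1) x 2^1 = 2
  Digit '1' (value 1) x 2^0 = 1
Sum = 3383

3383


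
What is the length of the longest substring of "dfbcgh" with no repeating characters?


Input: "dfbcgh"
Sliding window (track last position of each char):
  Position 0 ('d'): window [0,0] length 1 -- new best
  Position 1 ('f'): window [0,1] length 2 -- new best
  Position 2 ('b'): window [0,2] length 3 -- new best
  Position 3 ('c'): window [0,3] length 4 -- new best
  Position 4 ('g'): window [0,4] length 5 -- new best
  Position 5 ('h'): window [0,5] length 6 -- new best
Longest substring with no repeats: "dfbcgh" with length 6

6


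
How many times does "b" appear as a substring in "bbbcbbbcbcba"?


Searching for "b" in "bbbcbbbcbcba"
Scanning each position:
  Position 0: "b" => MATCH
  Position 1: "b" => MATCH
  Position 2: "b" => MATCH
  Position 3: "c" => no
  Position 4: "b" => MATCH
  Position 5: "b" => MATCH
  Position 6: "b" => MATCH
  Position 7: "c" => no
  Position 8: "b" => MATCH
  Position 9: "c" => no
  Position 10: "b" => MATCH
  Position 11: "a" => no
Total occurrences: 8

8


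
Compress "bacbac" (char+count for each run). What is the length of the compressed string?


Input: bacbac
Runs:
  'b' x 1 => "b1"
  'a' x 1 => "a1"
  'c' x 1 => "c1"
  'b' x 1 => "b1"
  'a' x 1 => "a1"
  'c' x 1 => "c1"
Compressed: "b1a1c1b1a1c1"
Compressed length: 12

12


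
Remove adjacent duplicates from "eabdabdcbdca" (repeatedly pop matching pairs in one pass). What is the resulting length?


Input: eabdabdcbdca
Stack-based adjacent duplicate removal:
  Read 'e': push. Stack: e
  Read 'a': push. Stack: ea
  Read 'b': push. Stack: eab
  Read 'd': push. Stack: eabd
  Read 'a': push. Stack: eabda
  Read 'b': push. Stack: eabdab
  Read 'd': push. Stack: eabdabd
  Read 'c': push. Stack: eabdabdc
  Read 'b': push. Stack: eabdabdcb
  Read 'd': push. Stack: eabdabdcbd
  Read 'c': push. Stack: eabdabdcbdc
  Read 'a': push. Stack: eabdabdcbdca
Final stack: "eabdabdcbdca" (length 12)

12


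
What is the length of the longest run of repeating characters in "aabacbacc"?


Input: "aabacbacc"
Scanning for longest run:
  Position 1 ('a'): continues run of 'a', length=2
  Position 2 ('b'): new char, reset run to 1
  Position 3 ('a'): new char, reset run to 1
  Position 4 ('c'): new char, reset run to 1
  Position 5 ('b'): new char, reset run to 1
  Position 6 ('a'): new char, reset run to 1
  Position 7 ('c'): new char, reset run to 1
  Position 8 ('c'): continues run of 'c', length=2
Longest run: 'a' with length 2

2


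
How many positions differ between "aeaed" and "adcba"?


Comparing "aeaed" and "adcba" position by position:
  Position 0: 'a' vs 'a' => same
  Position 1: 'e' vs 'd' => DIFFER
  Position 2: 'a' vs 'c' => DIFFER
  Position 3: 'e' vs 'b' => DIFFER
  Position 4: 'd' vs 'a' => DIFFER
Positions that differ: 4

4


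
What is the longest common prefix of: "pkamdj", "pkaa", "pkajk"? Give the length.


Words: pkamdj, pkaa, pkajk
  Position 0: all 'p' => match
  Position 1: all 'k' => match
  Position 2: all 'a' => match
  Position 3: ('m', 'a', 'j') => mismatch, stop
LCP = "pka" (length 3)

3


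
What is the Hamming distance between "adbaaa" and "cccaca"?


Comparing "adbaaa" and "cccaca" position by position:
  Position 0: 'a' vs 'c' => differ
  Position 1: 'd' vs 'c' => differ
  Position 2: 'b' vs 'c' => differ
  Position 3: 'a' vs 'a' => same
  Position 4: 'a' vs 'c' => differ
  Position 5: 'a' vs 'a' => same
Total differences (Hamming distance): 4

4


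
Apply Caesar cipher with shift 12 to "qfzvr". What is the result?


Caesar cipher: shift "qfzvr" by 12
  'q' (pos 16) + 12 = pos 2 = 'c'
  'f' (pos 5) + 12 = pos 17 = 'r'
  'z' (pos 25) + 12 = pos 11 = 'l'
  'v' (pos 21) + 12 = pos 7 = 'h'
  'r' (pos 17) + 12 = pos 3 = 'd'
Result: crlhd

crlhd


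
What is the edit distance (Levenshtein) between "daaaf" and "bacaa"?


Computing edit distance: "daaaf" -> "bacaa"
DP table:
           b    a    c    a    a
      0    1    2    3    4    5
  d   1    1    2    3    4    5
  a   2    2    1    2    3    4
  a   3    3    2    2    2    3
  a   4    4    3    3    2    2
  f   5    5    4    4    3    3
Edit distance = dp[5][5] = 3

3


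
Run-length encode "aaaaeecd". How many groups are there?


Input: aaaaeecd
Scanning for consecutive runs:
  Group 1: 'a' x 4 (positions 0-3)
  Group 2: 'e' x 2 (positions 4-5)
  Group 3: 'c' x 1 (positions 6-6)
  Group 4: 'd' x 1 (positions 7-7)
Total groups: 4

4


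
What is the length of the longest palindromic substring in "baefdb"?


Input: "baefdb"
Checking substrings for palindromes:
  No multi-char palindromic substrings found
Longest palindromic substring: "b" with length 1

1


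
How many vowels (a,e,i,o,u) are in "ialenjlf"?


Input: ialenjlf
Checking each character:
  'i' at position 0: vowel (running total: 1)
  'a' at position 1: vowel (running total: 2)
  'l' at position 2: consonant
  'e' at position 3: vowel (running total: 3)
  'n' at position 4: consonant
  'j' at position 5: consonant
  'l' at position 6: consonant
  'f' at position 7: consonant
Total vowels: 3

3


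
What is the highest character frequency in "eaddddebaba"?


Input: eaddddebaba
Character counts:
  'a': 3
  'b': 2
  'd': 4
  'e': 2
Maximum frequency: 4

4


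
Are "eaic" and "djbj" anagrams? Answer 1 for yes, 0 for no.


Strings: "eaic", "djbj"
Sorted first:  acei
Sorted second: bdjj
Differ at position 0: 'a' vs 'b' => not anagrams

0


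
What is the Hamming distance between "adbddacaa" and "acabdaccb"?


Comparing "adbddacaa" and "acabdaccb" position by position:
  Position 0: 'a' vs 'a' => same
  Position 1: 'd' vs 'c' => differ
  Position 2: 'b' vs 'a' => differ
  Position 3: 'd' vs 'b' => differ
  Position 4: 'd' vs 'd' => same
  Position 5: 'a' vs 'a' => same
  Position 6: 'c' vs 'c' => same
  Position 7: 'a' vs 'c' => differ
  Position 8: 'a' vs 'b' => differ
Total differences (Hamming distance): 5

5


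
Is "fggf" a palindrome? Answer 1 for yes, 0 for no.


Input: fggf
Reversed: fggf
  Compare pos 0 ('f') with pos 3 ('f'): match
  Compare pos 1 ('g') with pos 2 ('g'): match
Result: palindrome

1


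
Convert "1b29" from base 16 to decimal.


Input: "1b29" in base 16
Positional expansion:
  Digit '1' (value 1) x 16^3 = 4096
  Digit 'b' (value 11) x 16^2 = 2816
  Digit '2' (value 2) x 16^1 = 32
  Digit '9' (value 9) x 16^0 = 9
Sum = 6953

6953


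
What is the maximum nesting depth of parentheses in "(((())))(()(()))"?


Input: "(((())))(()(()))"
Tracking depth:
  Position 0 '(': depth becomes 1
  Position 1 '(': depth becomes 2
  Position 2 '(': depth becomes 3
  Position 3 '(': depth becomes 4
  Position 4 ')': depth becomes 3
  Position 5 ')': depth becomes 2
  Position 6 ')': depth becomes 1
  Position 7 ')': depth becomes 0
  Position 8 '(': depth becomes 1
  Position 9 '(': depth becomes 2
  Position 10 ')': depth becomes 1
  Position 11 '(': depth becomes 2
  Position 12 '(': depth becomes 3
  Position 13 ')': depth becomes 2
  Position 14 ')': depth becomes 1
  Position 15 ')': depth becomes 0
Maximum depth reached: 4

4


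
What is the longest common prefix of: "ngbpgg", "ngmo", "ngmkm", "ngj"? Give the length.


Words: ngbpgg, ngmo, ngmkm, ngj
  Position 0: all 'n' => match
  Position 1: all 'g' => match
  Position 2: ('b', 'm', 'm', 'j') => mismatch, stop
LCP = "ng" (length 2)

2


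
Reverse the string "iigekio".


Input: iigekio
Reading characters right to left:
  Position 6: 'o'
  Position 5: 'i'
  Position 4: 'k'
  Position 3: 'e'
  Position 2: 'g'
  Position 1: 'i'
  Position 0: 'i'
Reversed: oikegii

oikegii


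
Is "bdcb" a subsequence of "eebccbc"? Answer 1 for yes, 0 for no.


Check if "bdcb" is a subsequence of "eebccbc"
Greedy scan:
  Position 0 ('e'): no match needed
  Position 1 ('e'): no match needed
  Position 2 ('b'): matches sub[0] = 'b'
  Position 3 ('c'): no match needed
  Position 4 ('c'): no match needed
  Position 5 ('b'): no match needed
  Position 6 ('c'): no match needed
Only matched 1/4 characters => not a subsequence

0


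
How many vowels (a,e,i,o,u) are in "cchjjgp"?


Input: cchjjgp
Checking each character:
  'c' at position 0: consonant
  'c' at position 1: consonant
  'h' at position 2: consonant
  'j' at position 3: consonant
  'j' at position 4: consonant
  'g' at position 5: consonant
  'p' at position 6: consonant
Total vowels: 0

0


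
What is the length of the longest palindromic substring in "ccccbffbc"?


Input: "ccccbffbc"
Checking substrings for palindromes:
  [3:9] "cbffbc" (len 6) => palindrome
  [0:4] "cccc" (len 4) => palindrome
  [4:8] "bffb" (len 4) => palindrome
  [0:3] "ccc" (len 3) => palindrome
  [1:4] "ccc" (len 3) => palindrome
  [0:2] "cc" (len 2) => palindrome
Longest palindromic substring: "cbffbc" with length 6

6


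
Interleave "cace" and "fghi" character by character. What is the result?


Interleaving "cace" and "fghi":
  Position 0: 'c' from first, 'f' from second => "cf"
  Position 1: 'a' from first, 'g' from second => "ag"
  Position 2: 'c' from first, 'h' from second => "ch"
  Position 3: 'e' from first, 'i' from second => "ei"
Result: cfagchei

cfagchei


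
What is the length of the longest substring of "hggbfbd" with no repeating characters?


Input: "hggbfbd"
Sliding window (track last position of each char):
  Position 0 ('h'): window [0,0] length 1 -- new best
  Position 1 ('g'): window [0,1] length 2 -- new best
  Position 2 ('g'): repeat (last at 1), move window start to 2
  Position 2 ('g'): window [2,2] length 1
  Position 3 ('b'): window [2,3] length 2
  Position 4 ('f'): window [2,4] length 3 -- new best
  Position 5 ('b'): repeat (last at 3), move window start to 4
  Position 5 ('b'): window [4,5] length 2
  Position 6 ('d'): window [4,6] length 3
Longest substring with no repeats: "gbf" with length 3

3


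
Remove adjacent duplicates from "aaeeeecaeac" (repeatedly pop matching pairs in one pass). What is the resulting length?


Input: aaeeeecaeac
Stack-based adjacent duplicate removal:
  Read 'a': push. Stack: a
  Read 'a': matches stack top 'a' => pop. Stack: (empty)
  Read 'e': push. Stack: e
  Read 'e': matches stack top 'e' => pop. Stack: (empty)
  Read 'e': push. Stack: e
  Read 'e': matches stack top 'e' => pop. Stack: (empty)
  Read 'c': push. Stack: c
  Read 'a': push. Stack: ca
  Read 'e': push. Stack: cae
  Read 'a': push. Stack: caea
  Read 'c': push. Stack: caeac
Final stack: "caeac" (length 5)

5


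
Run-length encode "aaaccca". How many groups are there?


Input: aaaccca
Scanning for consecutive runs:
  Group 1: 'a' x 3 (positions 0-2)
  Group 2: 'c' x 3 (positions 3-5)
  Group 3: 'a' x 1 (positions 6-6)
Total groups: 3

3


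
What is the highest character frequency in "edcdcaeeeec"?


Input: edcdcaeeeec
Character counts:
  'a': 1
  'c': 3
  'd': 2
  'e': 5
Maximum frequency: 5

5


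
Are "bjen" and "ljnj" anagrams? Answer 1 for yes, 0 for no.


Strings: "bjen", "ljnj"
Sorted first:  bejn
Sorted second: jjln
Differ at position 0: 'b' vs 'j' => not anagrams

0


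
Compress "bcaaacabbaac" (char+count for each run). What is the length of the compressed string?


Input: bcaaacabbaac
Runs:
  'b' x 1 => "b1"
  'c' x 1 => "c1"
  'a' x 3 => "a3"
  'c' x 1 => "c1"
  'a' x 1 => "a1"
  'b' x 2 => "b2"
  'a' x 2 => "a2"
  'c' x 1 => "c1"
Compressed: "b1c1a3c1a1b2a2c1"
Compressed length: 16

16


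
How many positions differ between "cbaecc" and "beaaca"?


Comparing "cbaecc" and "beaaca" position by position:
  Position 0: 'c' vs 'b' => DIFFER
  Position 1: 'b' vs 'e' => DIFFER
  Position 2: 'a' vs 'a' => same
  Position 3: 'e' vs 'a' => DIFFER
  Position 4: 'c' vs 'c' => same
  Position 5: 'c' vs 'a' => DIFFER
Positions that differ: 4

4


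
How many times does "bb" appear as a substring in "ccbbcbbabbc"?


Searching for "bb" in "ccbbcbbabbc"
Scanning each position:
  Position 0: "cc" => no
  Position 1: "cb" => no
  Position 2: "bb" => MATCH
  Position 3: "bc" => no
  Position 4: "cb" => no
  Position 5: "bb" => MATCH
  Position 6: "ba" => no
  Position 7: "ab" => no
  Position 8: "bb" => MATCH
  Position 9: "bc" => no
Total occurrences: 3

3


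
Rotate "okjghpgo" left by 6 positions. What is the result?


Input: "okjghpgo", rotate left by 6
First 6 characters: "okjghp"
Remaining characters: "go"
Concatenate remaining + first: "go" + "okjghp" = "gookjghp"

gookjghp


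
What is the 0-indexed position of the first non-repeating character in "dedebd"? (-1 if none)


Input: dedebd
Character frequencies:
  'b': 1
  'd': 3
  'e': 2
Scanning left to right for freq == 1:
  Position 0 ('d'): freq=3, skip
  Position 1 ('e'): freq=2, skip
  Position 2 ('d'): freq=3, skip
  Position 3 ('e'): freq=2, skip
  Position 4 ('b'): unique! => answer = 4

4


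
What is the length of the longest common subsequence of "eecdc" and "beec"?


LCS of "eecdc" and "beec"
DP table:
           b    e    e    c
      0    0    0    0    0
  e   0    0    1    1    1
  e   0    0    1    2    2
  c   0    0    1    2    3
  d   0    0    1    2    3
  c   0    0    1    2    3
LCS length = dp[5][4] = 3

3


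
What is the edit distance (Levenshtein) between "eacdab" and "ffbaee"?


Computing edit distance: "eacdab" -> "ffbaee"
DP table:
           f    f    b    a    e    e
      0    1    2    3    4    5    6
  e   1    1    2    3    4    4    5
  a   2    2    2    3    3    4    5
  c   3    3    3    3    4    4    5
  d   4    4    4    4    4    5    5
  a   5    5    5    5    4    5    6
  b   6    6    6    5    5    5    6
Edit distance = dp[6][6] = 6

6


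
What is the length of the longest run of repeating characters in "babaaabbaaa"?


Input: "babaaabbaaa"
Scanning for longest run:
  Position 1 ('a'): new char, reset run to 1
  Position 2 ('b'): new char, reset run to 1
  Position 3 ('a'): new char, reset run to 1
  Position 4 ('a'): continues run of 'a', length=2
  Position 5 ('a'): continues run of 'a', length=3
  Position 6 ('b'): new char, reset run to 1
  Position 7 ('b'): continues run of 'b', length=2
  Position 8 ('a'): new char, reset run to 1
  Position 9 ('a'): continues run of 'a', length=2
  Position 10 ('a'): continues run of 'a', length=3
Longest run: 'a' with length 3

3


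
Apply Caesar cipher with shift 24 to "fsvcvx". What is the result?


Caesar cipher: shift "fsvcvx" by 24
  'f' (pos 5) + 24 = pos 3 = 'd'
  's' (pos 18) + 24 = pos 16 = 'q'
  'v' (pos 21) + 24 = pos 19 = 't'
  'c' (pos 2) + 24 = pos 0 = 'a'
  'v' (pos 21) + 24 = pos 19 = 't'
  'x' (pos 23) + 24 = pos 21 = 'v'
Result: dqtatv

dqtatv


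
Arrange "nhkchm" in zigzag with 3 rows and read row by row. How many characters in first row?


Zigzag "nhkchm" into 3 rows:
Placing characters:
  'n' => row 0
  'h' => row 1
  'k' => row 2
  'c' => row 1
  'h' => row 0
  'm' => row 1
Rows:
  Row 0: "nh"
  Row 1: "hcm"
  Row 2: "k"
First row length: 2

2


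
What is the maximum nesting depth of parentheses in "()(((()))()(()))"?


Input: "()(((()))()(()))"
Tracking depth:
  Position 0 '(': depth becomes 1
  Position 1 ')': depth becomes 0
  Position 2 '(': depth becomes 1
  Position 3 '(': depth becomes 2
  Position 4 '(': depth becomes 3
  Position 5 '(': depth becomes 4
  Position 6 ')': depth becomes 3
  Position 7 ')': depth becomes 2
  Position 8 ')': depth becomes 1
  Position 9 '(': depth becomes 2
  Position 10 ')': depth becomes 1
  Position 11 '(': depth becomes 2
  Position 12 '(': depth becomes 3
  Position 13 ')': depth becomes 2
  Position 14 ')': depth becomes 1
  Position 15 ')': depth becomes 0
Maximum depth reached: 4

4


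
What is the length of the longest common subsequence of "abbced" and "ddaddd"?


LCS of "abbced" and "ddaddd"
DP table:
           d    d    a    d    d    d
      0    0    0    0    0    0    0
  a   0    0    0    1    1    1    1
  b   0    0    0    1    1    1    1
  b   0    0    0    1    1    1    1
  c   0    0    0    1    1    1    1
  e   0    0    0    1    1    1    1
  d   0    1    1    1    2    2    2
LCS length = dp[6][6] = 2

2


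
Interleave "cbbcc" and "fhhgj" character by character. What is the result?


Interleaving "cbbcc" and "fhhgj":
  Position 0: 'c' from first, 'f' from second => "cf"
  Position 1: 'b' from first, 'h' from second => "bh"
  Position 2: 'b' from first, 'h' from second => "bh"
  Position 3: 'c' from first, 'g' from second => "cg"
  Position 4: 'c' from first, 'j' from second => "cj"
Result: cfbhbhcgcj

cfbhbhcgcj


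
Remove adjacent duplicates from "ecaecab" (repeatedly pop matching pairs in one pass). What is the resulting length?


Input: ecaecab
Stack-based adjacent duplicate removal:
  Read 'e': push. Stack: e
  Read 'c': push. Stack: ec
  Read 'a': push. Stack: eca
  Read 'e': push. Stack: ecae
  Read 'c': push. Stack: ecaec
  Read 'a': push. Stack: ecaeca
  Read 'b': push. Stack: ecaecab
Final stack: "ecaecab" (length 7)

7


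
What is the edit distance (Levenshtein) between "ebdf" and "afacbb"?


Computing edit distance: "ebdf" -> "afacbb"
DP table:
           a    f    a    c    b    b
      0    1    2    3    4    5    6
  e   1    1    2    3    4    5    6
  b   2    2    2    3    4    4    5
  d   3    3    3    3    4    5    5
  f   4    4    3    4    4    5    6
Edit distance = dp[4][6] = 6

6


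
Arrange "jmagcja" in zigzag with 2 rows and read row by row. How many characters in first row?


Zigzag "jmagcja" into 2 rows:
Placing characters:
  'j' => row 0
  'm' => row 1
  'a' => row 0
  'g' => row 1
  'c' => row 0
  'j' => row 1
  'a' => row 0
Rows:
  Row 0: "jaca"
  Row 1: "mgj"
First row length: 4

4


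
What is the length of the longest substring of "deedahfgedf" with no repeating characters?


Input: "deedahfgedf"
Sliding window (track last position of each char):
  Position 0 ('d'): window [0,0] length 1 -- new best
  Position 1 ('e'): window [0,1] length 2 -- new best
  Position 2 ('e'): repeat (last at 1), move window start to 2
  Position 2 ('e'): window [2,2] length 1
  Position 3 ('d'): window [2,3] length 2
  Position 4 ('a'): window [2,4] length 3 -- new best
  Position 5 ('h'): window [2,5] length 4 -- new best
  Position 6 ('f'): window [2,6] length 5 -- new best
  Position 7 ('g'): window [2,7] length 6 -- new best
  Position 8 ('e'): repeat (last at 2), move window start to 3
  Position 8 ('e'): window [3,8] length 6
  Position 9 ('d'): repeat (last at 3), move window start to 4
  Position 9 ('d'): window [4,9] length 6
  Position 10 ('f'): repeat (last at 6), move window start to 7
  Position 10 ('f'): window [7,10] length 4
Longest substring with no repeats: "edahfg" with length 6

6


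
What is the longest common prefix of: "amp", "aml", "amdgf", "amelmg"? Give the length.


Words: amp, aml, amdgf, amelmg
  Position 0: all 'a' => match
  Position 1: all 'm' => match
  Position 2: ('p', 'l', 'd', 'e') => mismatch, stop
LCP = "am" (length 2)

2


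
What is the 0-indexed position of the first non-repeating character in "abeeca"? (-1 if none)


Input: abeeca
Character frequencies:
  'a': 2
  'b': 1
  'c': 1
  'e': 2
Scanning left to right for freq == 1:
  Position 0 ('a'): freq=2, skip
  Position 1 ('b'): unique! => answer = 1

1


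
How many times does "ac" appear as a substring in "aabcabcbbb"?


Searching for "ac" in "aabcabcbbb"
Scanning each position:
  Position 0: "aa" => no
  Position 1: "ab" => no
  Position 2: "bc" => no
  Position 3: "ca" => no
  Position 4: "ab" => no
  Position 5: "bc" => no
  Position 6: "cb" => no
  Position 7: "bb" => no
  Position 8: "bb" => no
Total occurrences: 0

0


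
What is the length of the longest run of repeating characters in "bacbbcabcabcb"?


Input: "bacbbcabcabcb"
Scanning for longest run:
  Position 1 ('a'): new char, reset run to 1
  Position 2 ('c'): new char, reset run to 1
  Position 3 ('b'): new char, reset run to 1
  Position 4 ('b'): continues run of 'b', length=2
  Position 5 ('c'): new char, reset run to 1
  Position 6 ('a'): new char, reset run to 1
  Position 7 ('b'): new char, reset run to 1
  Position 8 ('c'): new char, reset run to 1
  Position 9 ('a'): new char, reset run to 1
  Position 10 ('b'): new char, reset run to 1
  Position 11 ('c'): new char, reset run to 1
  Position 12 ('b'): new char, reset run to 1
Longest run: 'b' with length 2

2


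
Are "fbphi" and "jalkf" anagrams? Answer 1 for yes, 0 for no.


Strings: "fbphi", "jalkf"
Sorted first:  bfhip
Sorted second: afjkl
Differ at position 0: 'b' vs 'a' => not anagrams

0


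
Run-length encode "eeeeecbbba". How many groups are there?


Input: eeeeecbbba
Scanning for consecutive runs:
  Group 1: 'e' x 5 (positions 0-4)
  Group 2: 'c' x 1 (positions 5-5)
  Group 3: 'b' x 3 (positions 6-8)
  Group 4: 'a' x 1 (positions 9-9)
Total groups: 4

4


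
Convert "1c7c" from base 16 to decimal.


Input: "1c7c" in base 16
Positional expansion:
  Digit '1' (value 1) x 16^3 = 4096
  Digit 'c' (value 12) x 16^2 = 3072
  Digit '7' (value 7) x 16^1 = 112
  Digit 'c' (value 12) x 16^0 = 12
Sum = 7292

7292


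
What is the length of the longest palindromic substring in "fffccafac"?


Input: "fffccafac"
Checking substrings for palindromes:
  [4:9] "cafac" (len 5) => palindrome
  [0:3] "fff" (len 3) => palindrome
  [5:8] "afa" (len 3) => palindrome
  [0:2] "ff" (len 2) => palindrome
  [1:3] "ff" (len 2) => palindrome
  [3:5] "cc" (len 2) => palindrome
Longest palindromic substring: "cafac" with length 5

5


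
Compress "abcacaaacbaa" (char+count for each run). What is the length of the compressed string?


Input: abcacaaacbaa
Runs:
  'a' x 1 => "a1"
  'b' x 1 => "b1"
  'c' x 1 => "c1"
  'a' x 1 => "a1"
  'c' x 1 => "c1"
  'a' x 3 => "a3"
  'c' x 1 => "c1"
  'b' x 1 => "b1"
  'a' x 2 => "a2"
Compressed: "a1b1c1a1c1a3c1b1a2"
Compressed length: 18

18


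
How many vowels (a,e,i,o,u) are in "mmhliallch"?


Input: mmhliallch
Checking each character:
  'm' at position 0: consonant
  'm' at position 1: consonant
  'h' at position 2: consonant
  'l' at position 3: consonant
  'i' at position 4: vowel (running total: 1)
  'a' at position 5: vowel (running total: 2)
  'l' at position 6: consonant
  'l' at position 7: consonant
  'c' at position 8: consonant
  'h' at position 9: consonant
Total vowels: 2

2


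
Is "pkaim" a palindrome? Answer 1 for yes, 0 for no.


Input: pkaim
Reversed: miakp
  Compare pos 0 ('p') with pos 4 ('m'): MISMATCH
  Compare pos 1 ('k') with pos 3 ('i'): MISMATCH
Result: not a palindrome

0


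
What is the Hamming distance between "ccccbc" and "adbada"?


Comparing "ccccbc" and "adbada" position by position:
  Position 0: 'c' vs 'a' => differ
  Position 1: 'c' vs 'd' => differ
  Position 2: 'c' vs 'b' => differ
  Position 3: 'c' vs 'a' => differ
  Position 4: 'b' vs 'd' => differ
  Position 5: 'c' vs 'a' => differ
Total differences (Hamming distance): 6

6


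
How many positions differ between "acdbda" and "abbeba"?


Comparing "acdbda" and "abbeba" position by position:
  Position 0: 'a' vs 'a' => same
  Position 1: 'c' vs 'b' => DIFFER
  Position 2: 'd' vs 'b' => DIFFER
  Position 3: 'b' vs 'e' => DIFFER
  Position 4: 'd' vs 'b' => DIFFER
  Position 5: 'a' vs 'a' => same
Positions that differ: 4

4


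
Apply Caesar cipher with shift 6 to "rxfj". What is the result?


Caesar cipher: shift "rxfj" by 6
  'r' (pos 17) + 6 = pos 23 = 'x'
  'x' (pos 23) + 6 = pos 3 = 'd'
  'f' (pos 5) + 6 = pos 11 = 'l'
  'j' (pos 9) + 6 = pos 15 = 'p'
Result: xdlp

xdlp


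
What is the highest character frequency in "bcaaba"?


Input: bcaaba
Character counts:
  'a': 3
  'b': 2
  'c': 1
Maximum frequency: 3

3


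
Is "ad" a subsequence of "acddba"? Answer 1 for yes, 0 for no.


Check if "ad" is a subsequence of "acddba"
Greedy scan:
  Position 0 ('a'): matches sub[0] = 'a'
  Position 1 ('c'): no match needed
  Position 2 ('d'): matches sub[1] = 'd'
  Position 3 ('d'): no match needed
  Position 4 ('b'): no match needed
  Position 5 ('a'): no match needed
All 2 characters matched => is a subsequence

1


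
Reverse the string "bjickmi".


Input: bjickmi
Reading characters right to left:
  Position 6: 'i'
  Position 5: 'm'
  Position 4: 'k'
  Position 3: 'c'
  Position 2: 'i'
  Position 1: 'j'
  Position 0: 'b'
Reversed: imkcijb

imkcijb


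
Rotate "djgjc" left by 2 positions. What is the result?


Input: "djgjc", rotate left by 2
First 2 characters: "dj"
Remaining characters: "gjc"
Concatenate remaining + first: "gjc" + "dj" = "gjcdj"

gjcdj


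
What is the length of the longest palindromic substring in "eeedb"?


Input: "eeedb"
Checking substrings for palindromes:
  [0:3] "eee" (len 3) => palindrome
  [0:2] "ee" (len 2) => palindrome
  [1:3] "ee" (len 2) => palindrome
Longest palindromic substring: "eee" with length 3

3


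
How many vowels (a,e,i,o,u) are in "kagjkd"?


Input: kagjkd
Checking each character:
  'k' at position 0: consonant
  'a' at position 1: vowel (running total: 1)
  'g' at position 2: consonant
  'j' at position 3: consonant
  'k' at position 4: consonant
  'd' at position 5: consonant
Total vowels: 1

1


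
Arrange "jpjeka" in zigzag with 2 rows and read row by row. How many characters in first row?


Zigzag "jpjeka" into 2 rows:
Placing characters:
  'j' => row 0
  'p' => row 1
  'j' => row 0
  'e' => row 1
  'k' => row 0
  'a' => row 1
Rows:
  Row 0: "jjk"
  Row 1: "pea"
First row length: 3

3


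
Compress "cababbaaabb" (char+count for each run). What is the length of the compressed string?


Input: cababbaaabb
Runs:
  'c' x 1 => "c1"
  'a' x 1 => "a1"
  'b' x 1 => "b1"
  'a' x 1 => "a1"
  'b' x 2 => "b2"
  'a' x 3 => "a3"
  'b' x 2 => "b2"
Compressed: "c1a1b1a1b2a3b2"
Compressed length: 14

14


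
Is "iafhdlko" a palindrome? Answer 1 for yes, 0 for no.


Input: iafhdlko
Reversed: okldhfai
  Compare pos 0 ('i') with pos 7 ('o'): MISMATCH
  Compare pos 1 ('a') with pos 6 ('k'): MISMATCH
  Compare pos 2 ('f') with pos 5 ('l'): MISMATCH
  Compare pos 3 ('h') with pos 4 ('d'): MISMATCH
Result: not a palindrome

0


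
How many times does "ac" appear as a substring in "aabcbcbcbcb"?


Searching for "ac" in "aabcbcbcbcb"
Scanning each position:
  Position 0: "aa" => no
  Position 1: "ab" => no
  Position 2: "bc" => no
  Position 3: "cb" => no
  Position 4: "bc" => no
  Position 5: "cb" => no
  Position 6: "bc" => no
  Position 7: "cb" => no
  Position 8: "bc" => no
  Position 9: "cb" => no
Total occurrences: 0

0


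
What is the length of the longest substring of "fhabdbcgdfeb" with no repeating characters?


Input: "fhabdbcgdfeb"
Sliding window (track last position of each char):
  Position 0 ('f'): window [0,0] length 1 -- new best
  Position 1 ('h'): window [0,1] length 2 -- new best
  Position 2 ('a'): window [0,2] length 3 -- new best
  Position 3 ('b'): window [0,3] length 4 -- new best
  Position 4 ('d'): window [0,4] length 5 -- new best
  Position 5 ('b'): repeat (last at 3), move window start to 4
  Position 5 ('b'): window [4,5] length 2
  Position 6 ('c'): window [4,6] length 3
  Position 7 ('g'): window [4,7] length 4
  Position 8 ('d'): repeat (last at 4), move window start to 5
  Position 8 ('d'): window [5,8] length 4
  Position 9 ('f'): window [5,9] length 5
  Position 10 ('e'): window [5,10] length 6 -- new best
  Position 11 ('b'): repeat (last at 5), move window start to 6
  Position 11 ('b'): window [6,11] length 6
Longest substring with no repeats: "bcgdfe" with length 6

6


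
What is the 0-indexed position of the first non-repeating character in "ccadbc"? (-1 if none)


Input: ccadbc
Character frequencies:
  'a': 1
  'b': 1
  'c': 3
  'd': 1
Scanning left to right for freq == 1:
  Position 0 ('c'): freq=3, skip
  Position 1 ('c'): freq=3, skip
  Position 2 ('a'): unique! => answer = 2

2


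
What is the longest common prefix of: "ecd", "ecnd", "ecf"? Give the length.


Words: ecd, ecnd, ecf
  Position 0: all 'e' => match
  Position 1: all 'c' => match
  Position 2: ('d', 'n', 'f') => mismatch, stop
LCP = "ec" (length 2)

2


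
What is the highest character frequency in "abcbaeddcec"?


Input: abcbaeddcec
Character counts:
  'a': 2
  'b': 2
  'c': 3
  'd': 2
  'e': 2
Maximum frequency: 3

3


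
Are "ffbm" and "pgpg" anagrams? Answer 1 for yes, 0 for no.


Strings: "ffbm", "pgpg"
Sorted first:  bffm
Sorted second: ggpp
Differ at position 0: 'b' vs 'g' => not anagrams

0


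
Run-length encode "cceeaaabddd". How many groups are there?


Input: cceeaaabddd
Scanning for consecutive runs:
  Group 1: 'c' x 2 (positions 0-1)
  Group 2: 'e' x 2 (positions 2-3)
  Group 3: 'a' x 3 (positions 4-6)
  Group 4: 'b' x 1 (positions 7-7)
  Group 5: 'd' x 3 (positions 8-10)
Total groups: 5

5


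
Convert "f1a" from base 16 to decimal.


Input: "f1a" in base 16
Positional expansion:
  Digit 'f' (value 15) x 16^2 = 3840
  Digit '1' (value 1) x 16^1 = 16
  Digit 'a' (value 10) x 16^0 = 10
Sum = 3866

3866


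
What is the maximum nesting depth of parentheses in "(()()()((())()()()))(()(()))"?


Input: "(()()()((())()()()))(()(()))"
Tracking depth:
  Position 0 '(': depth becomes 1
  Position 1 '(': depth becomes 2
  Position 2 ')': depth becomes 1
  Position 3 '(': depth becomes 2
  Position 4 ')': depth becomes 1
  Position 5 '(': depth becomes 2
  Position 6 ')': depth becomes 1
  Position 7 '(': depth becomes 2
  Position 8 '(': depth becomes 3
  Position 9 '(': depth becomes 4
  Position 10 ')': depth becomes 3
  Position 11 ')': depth becomes 2
  Position 12 '(': depth becomes 3
  Position 13 ')': depth becomes 2
  Position 14 '(': depth becomes 3
  Position 15 ')': depth becomes 2
  Position 16 '(': depth becomes 3
  Position 17 ')': depth becomes 2
  Position 18 ')': depth becomes 1
  Position 19 ')': depth becomes 0
  Position 20 '(': depth becomes 1
  Position 21 '(': depth becomes 2
  Position 22 ')': depth becomes 1
  Position 23 '(': depth becomes 2
  Position 24 '(': depth becomes 3
  Position 25 ')': depth becomes 2
  Position 26 ')': depth becomes 1
  Position 27 ')': depth becomes 0
Maximum depth reached: 4

4


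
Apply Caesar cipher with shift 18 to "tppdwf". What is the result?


Caesar cipher: shift "tppdwf" by 18
  't' (pos 19) + 18 = pos 11 = 'l'
  'p' (pos 15) + 18 = pos 7 = 'h'
  'p' (pos 15) + 18 = pos 7 = 'h'
  'd' (pos 3) + 18 = pos 21 = 'v'
  'w' (pos 22) + 18 = pos 14 = 'o'
  'f' (pos 5) + 18 = pos 23 = 'x'
Result: lhhvox

lhhvox


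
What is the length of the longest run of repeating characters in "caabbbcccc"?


Input: "caabbbcccc"
Scanning for longest run:
  Position 1 ('a'): new char, reset run to 1
  Position 2 ('a'): continues run of 'a', length=2
  Position 3 ('b'): new char, reset run to 1
  Position 4 ('b'): continues run of 'b', length=2
  Position 5 ('b'): continues run of 'b', length=3
  Position 6 ('c'): new char, reset run to 1
  Position 7 ('c'): continues run of 'c', length=2
  Position 8 ('c'): continues run of 'c', length=3
  Position 9 ('c'): continues run of 'c', length=4
Longest run: 'c' with length 4

4


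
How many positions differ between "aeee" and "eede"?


Comparing "aeee" and "eede" position by position:
  Position 0: 'a' vs 'e' => DIFFER
  Position 1: 'e' vs 'e' => same
  Position 2: 'e' vs 'd' => DIFFER
  Position 3: 'e' vs 'e' => same
Positions that differ: 2

2


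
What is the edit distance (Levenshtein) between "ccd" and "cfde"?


Computing edit distance: "ccd" -> "cfde"
DP table:
           c    f    d    e
      0    1    2    3    4
  c   1    0    1    2    3
  c   2    1    1    2    3
  d   3    2    2    1    2
Edit distance = dp[3][4] = 2

2


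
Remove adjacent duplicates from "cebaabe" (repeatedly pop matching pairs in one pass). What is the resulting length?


Input: cebaabe
Stack-based adjacent duplicate removal:
  Read 'c': push. Stack: c
  Read 'e': push. Stack: ce
  Read 'b': push. Stack: ceb
  Read 'a': push. Stack: ceba
  Read 'a': matches stack top 'a' => pop. Stack: ceb
  Read 'b': matches stack top 'b' => pop. Stack: ce
  Read 'e': matches stack top 'e' => pop. Stack: c
Final stack: "c" (length 1)

1


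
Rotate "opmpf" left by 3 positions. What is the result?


Input: "opmpf", rotate left by 3
First 3 characters: "opm"
Remaining characters: "pf"
Concatenate remaining + first: "pf" + "opm" = "pfopm"

pfopm


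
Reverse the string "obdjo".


Input: obdjo
Reading characters right to left:
  Position 4: 'o'
  Position 3: 'j'
  Position 2: 'd'
  Position 1: 'b'
  Position 0: 'o'
Reversed: ojdbo

ojdbo


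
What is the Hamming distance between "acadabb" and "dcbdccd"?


Comparing "acadabb" and "dcbdccd" position by position:
  Position 0: 'a' vs 'd' => differ
  Position 1: 'c' vs 'c' => same
  Position 2: 'a' vs 'b' => differ
  Position 3: 'd' vs 'd' => same
  Position 4: 'a' vs 'c' => differ
  Position 5: 'b' vs 'c' => differ
  Position 6: 'b' vs 'd' => differ
Total differences (Hamming distance): 5

5


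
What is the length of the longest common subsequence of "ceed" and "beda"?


LCS of "ceed" and "beda"
DP table:
           b    e    d    a
      0    0    0    0    0
  c   0    0    0    0    0
  e   0    0    1    1    1
  e   0    0    1    1    1
  d   0    0    1    2    2
LCS length = dp[4][4] = 2

2


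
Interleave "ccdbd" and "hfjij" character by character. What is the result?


Interleaving "ccdbd" and "hfjij":
  Position 0: 'c' from first, 'h' from second => "ch"
  Position 1: 'c' from first, 'f' from second => "cf"
  Position 2: 'd' from first, 'j' from second => "dj"
  Position 3: 'b' from first, 'i' from second => "bi"
  Position 4: 'd' from first, 'j' from second => "dj"
Result: chcfdjbidj

chcfdjbidj


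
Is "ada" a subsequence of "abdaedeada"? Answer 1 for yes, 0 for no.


Check if "ada" is a subsequence of "abdaedeada"
Greedy scan:
  Position 0 ('a'): matches sub[0] = 'a'
  Position 1 ('b'): no match needed
  Position 2 ('d'): matches sub[1] = 'd'
  Position 3 ('a'): matches sub[2] = 'a'
  Position 4 ('e'): no match needed
  Position 5 ('d'): no match needed
  Position 6 ('e'): no match needed
  Position 7 ('a'): no match needed
  Position 8 ('d'): no match needed
  Position 9 ('a'): no match needed
All 3 characters matched => is a subsequence

1


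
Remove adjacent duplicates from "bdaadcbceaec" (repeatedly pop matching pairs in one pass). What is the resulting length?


Input: bdaadcbceaec
Stack-based adjacent duplicate removal:
  Read 'b': push. Stack: b
  Read 'd': push. Stack: bd
  Read 'a': push. Stack: bda
  Read 'a': matches stack top 'a' => pop. Stack: bd
  Read 'd': matches stack top 'd' => pop. Stack: b
  Read 'c': push. Stack: bc
  Read 'b': push. Stack: bcb
  Read 'c': push. Stack: bcbc
  Read 'e': push. Stack: bcbce
  Read 'a': push. Stack: bcbcea
  Read 'e': push. Stack: bcbceae
  Read 'c': push. Stack: bcbceaec
Final stack: "bcbceaec" (length 8)

8
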